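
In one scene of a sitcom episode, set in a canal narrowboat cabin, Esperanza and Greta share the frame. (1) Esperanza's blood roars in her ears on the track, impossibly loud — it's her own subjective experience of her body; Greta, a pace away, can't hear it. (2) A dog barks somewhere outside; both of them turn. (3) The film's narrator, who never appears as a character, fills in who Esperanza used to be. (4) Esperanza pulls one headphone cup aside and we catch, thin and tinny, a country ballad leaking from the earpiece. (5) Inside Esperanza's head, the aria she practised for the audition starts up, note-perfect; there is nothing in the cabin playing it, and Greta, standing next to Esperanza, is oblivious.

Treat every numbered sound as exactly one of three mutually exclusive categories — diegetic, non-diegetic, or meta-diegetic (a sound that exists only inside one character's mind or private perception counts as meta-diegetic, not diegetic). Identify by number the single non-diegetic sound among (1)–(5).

(1) a subjective body sound — Esperanza's private perception, inaudible to Greta → meta-diegetic.
(2) the sound comes from a dog physically present in the location → diegetic.
(3) the narrator exists outside the story world, addressing only the audience → non-diegetic.
(4) the headphones are an on-screen source → diegetic.
(5) remembered music, private to Esperanza — Greta is oblivious because it isn't in the room → meta-diegetic.
Only (3) is non-diegetic.

3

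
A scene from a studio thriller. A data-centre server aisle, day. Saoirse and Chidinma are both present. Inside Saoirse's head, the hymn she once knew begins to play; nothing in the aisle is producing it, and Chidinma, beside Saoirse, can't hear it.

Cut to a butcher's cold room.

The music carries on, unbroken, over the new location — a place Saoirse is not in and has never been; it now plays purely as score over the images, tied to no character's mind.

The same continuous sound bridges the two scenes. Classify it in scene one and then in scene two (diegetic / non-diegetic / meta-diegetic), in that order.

meta-diegetic, non-diegetic

Scene one: the music exists only inside Saoirse's mind; Chidinma can't hear it → meta-diegetic.
Scene two: it's detached from Saoirse entirely and plays over unrelated images with no in-world source — conventional underscore → non-diegetic.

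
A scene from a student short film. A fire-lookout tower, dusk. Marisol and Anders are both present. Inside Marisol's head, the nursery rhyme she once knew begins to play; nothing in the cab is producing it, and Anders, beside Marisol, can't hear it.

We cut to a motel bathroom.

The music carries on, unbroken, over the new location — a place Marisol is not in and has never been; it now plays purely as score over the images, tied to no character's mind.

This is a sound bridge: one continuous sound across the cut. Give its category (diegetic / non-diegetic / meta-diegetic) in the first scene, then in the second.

Scene one: the music exists only inside Marisol's mind; Anders can't hear it → meta-diegetic.
Scene two: it's detached from Marisol entirely and plays over unrelated images with no in-world source — conventional underscore → non-diegetic.

meta-diegetic, non-diegetic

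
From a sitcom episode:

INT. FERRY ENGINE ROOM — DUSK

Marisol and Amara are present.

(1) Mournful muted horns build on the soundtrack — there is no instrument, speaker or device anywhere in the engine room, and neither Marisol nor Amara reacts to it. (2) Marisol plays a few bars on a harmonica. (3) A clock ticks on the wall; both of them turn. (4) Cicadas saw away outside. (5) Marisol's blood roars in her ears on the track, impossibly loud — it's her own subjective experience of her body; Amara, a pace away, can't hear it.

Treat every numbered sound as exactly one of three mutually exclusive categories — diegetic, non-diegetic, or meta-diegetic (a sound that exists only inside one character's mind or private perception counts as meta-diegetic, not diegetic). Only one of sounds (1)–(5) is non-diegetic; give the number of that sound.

Sound (1): nothing in the engine room produces it and the characters don't hear it — pure soundtrack, so non-diegetic.
Sound (2): Marisol is producing the music live, in the story world, so diegetic.
(3) the sound comes from a clock physically present in the location → diegetic.
(4) it's the actual ambient sound of the location → diegetic.
Sound (5): it's Marisol's internal bodily sensation rendered as sound; only Marisol 'hears' it, so meta-diegetic.
Only (1) is non-diegetic.

1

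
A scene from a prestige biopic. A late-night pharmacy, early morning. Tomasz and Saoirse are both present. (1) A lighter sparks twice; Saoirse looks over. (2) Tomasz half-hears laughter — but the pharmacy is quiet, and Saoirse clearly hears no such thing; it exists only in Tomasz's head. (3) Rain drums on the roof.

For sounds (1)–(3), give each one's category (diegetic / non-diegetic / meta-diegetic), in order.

Sound (1): an in-world source (a lighter); characters could hear it, so diegetic.
(2) Tomasz alone 'hears' it — an imagined sound, not present in the space → meta-diegetic.
(3) is diegetic: rain is part of the location's real environment.

diegetic, meta-diegetic, diegetic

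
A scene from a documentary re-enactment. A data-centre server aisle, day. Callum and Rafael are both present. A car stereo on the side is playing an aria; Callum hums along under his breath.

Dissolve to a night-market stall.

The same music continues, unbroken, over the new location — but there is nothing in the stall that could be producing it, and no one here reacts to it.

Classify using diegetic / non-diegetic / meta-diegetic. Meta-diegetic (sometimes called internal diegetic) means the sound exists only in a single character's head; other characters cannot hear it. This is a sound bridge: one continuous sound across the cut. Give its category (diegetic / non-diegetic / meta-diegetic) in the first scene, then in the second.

diegetic, non-diegetic

Scene one: a car stereo is an on-screen source and Callum reacts to it → diegetic.
Scene two: there is no source in the stall and no one hears it — it's now underscore → non-diegetic.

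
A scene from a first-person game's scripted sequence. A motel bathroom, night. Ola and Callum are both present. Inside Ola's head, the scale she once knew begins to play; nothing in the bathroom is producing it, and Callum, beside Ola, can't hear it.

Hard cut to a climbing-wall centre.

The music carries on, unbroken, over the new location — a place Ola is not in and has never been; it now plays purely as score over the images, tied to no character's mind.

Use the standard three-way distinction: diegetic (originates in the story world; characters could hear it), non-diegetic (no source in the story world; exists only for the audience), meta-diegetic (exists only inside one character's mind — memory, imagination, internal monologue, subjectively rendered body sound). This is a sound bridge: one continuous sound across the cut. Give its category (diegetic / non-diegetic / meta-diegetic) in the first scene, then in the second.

Scene one: the music exists only inside Ola's mind; Callum can't hear it → meta-diegetic.
Scene two: it's detached from Ola entirely and plays over unrelated images with no in-world source — conventional underscore → non-diegetic.

meta-diegetic, non-diegetic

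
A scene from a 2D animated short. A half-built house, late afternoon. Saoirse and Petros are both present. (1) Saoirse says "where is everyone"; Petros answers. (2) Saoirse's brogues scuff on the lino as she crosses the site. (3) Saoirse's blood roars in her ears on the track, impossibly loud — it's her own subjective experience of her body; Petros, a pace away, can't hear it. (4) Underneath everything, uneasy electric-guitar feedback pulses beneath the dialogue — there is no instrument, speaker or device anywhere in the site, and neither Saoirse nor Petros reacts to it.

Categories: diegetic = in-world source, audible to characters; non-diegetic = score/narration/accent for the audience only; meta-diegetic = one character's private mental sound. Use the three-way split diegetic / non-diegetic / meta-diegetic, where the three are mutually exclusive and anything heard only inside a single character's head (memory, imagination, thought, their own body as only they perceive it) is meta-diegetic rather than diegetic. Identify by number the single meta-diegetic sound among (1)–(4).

3

Sound (1): on-screen dialogue — Saoirse speaks and Petros is there to hear, so diegetic.
Sound (2): it's the physical sound of Saoirse moving in the space, so diegetic.
(3) is meta-diegetic: point-of-audition from inside Saoirse's body; not a sound in the room.
(4) it has no source in the story world and no character can hear it — it's underscore → non-diegetic.
Only (3) is meta-diegetic.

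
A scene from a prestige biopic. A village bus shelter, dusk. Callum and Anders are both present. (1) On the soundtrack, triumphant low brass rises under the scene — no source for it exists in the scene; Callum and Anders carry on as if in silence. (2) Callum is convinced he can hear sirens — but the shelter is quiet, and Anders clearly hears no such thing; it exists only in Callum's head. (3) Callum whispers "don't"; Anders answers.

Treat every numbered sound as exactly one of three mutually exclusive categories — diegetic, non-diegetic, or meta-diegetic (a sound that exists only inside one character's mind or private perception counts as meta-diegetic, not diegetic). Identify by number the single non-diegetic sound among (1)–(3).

1

(1) it has no source in the story world and no character can hear it — it's underscore → non-diegetic.
(2) is meta-diegetic: Callum alone 'hears' it — an imagined sound, not present in the space.
(3) is diegetic: Callum is a character speaking aloud in the scene.
Only (1) is non-diegetic.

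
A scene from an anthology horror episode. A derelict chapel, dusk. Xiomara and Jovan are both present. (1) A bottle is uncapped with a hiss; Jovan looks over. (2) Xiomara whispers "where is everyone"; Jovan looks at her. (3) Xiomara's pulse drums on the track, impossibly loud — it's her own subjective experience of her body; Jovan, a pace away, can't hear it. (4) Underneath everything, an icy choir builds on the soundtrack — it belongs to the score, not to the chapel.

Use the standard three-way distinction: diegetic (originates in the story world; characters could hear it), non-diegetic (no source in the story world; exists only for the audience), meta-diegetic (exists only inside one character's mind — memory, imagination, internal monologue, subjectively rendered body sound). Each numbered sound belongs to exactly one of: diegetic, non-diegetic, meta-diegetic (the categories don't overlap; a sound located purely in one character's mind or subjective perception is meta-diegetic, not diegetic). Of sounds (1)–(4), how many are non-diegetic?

(1) the sound comes from a bottle physically present in the location → diegetic.
(2) is diegetic: spoken by a character present in the story world.
(3) point-of-audition from inside Xiomara's body; not a sound in the room → meta-diegetic.
(4) is non-diegetic: it has no source in the story world and no character can hear it — it's underscore.
Non-diegetic: (4) — that's 1.

1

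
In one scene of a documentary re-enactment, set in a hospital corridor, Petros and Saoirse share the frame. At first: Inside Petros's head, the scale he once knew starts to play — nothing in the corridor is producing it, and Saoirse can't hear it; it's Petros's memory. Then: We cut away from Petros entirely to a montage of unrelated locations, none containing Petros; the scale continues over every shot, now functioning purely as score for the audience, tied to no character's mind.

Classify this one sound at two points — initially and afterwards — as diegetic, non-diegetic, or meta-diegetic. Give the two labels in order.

Initially: the music lives inside Petros's mind alone; Saoirse can't hear it → meta-diegetic.
Afterwards: once it plays over shots Petros isn't in, detached from any character's subjectivity, it's conventional underscore → non-diegetic.

meta-diegetic, non-diegetic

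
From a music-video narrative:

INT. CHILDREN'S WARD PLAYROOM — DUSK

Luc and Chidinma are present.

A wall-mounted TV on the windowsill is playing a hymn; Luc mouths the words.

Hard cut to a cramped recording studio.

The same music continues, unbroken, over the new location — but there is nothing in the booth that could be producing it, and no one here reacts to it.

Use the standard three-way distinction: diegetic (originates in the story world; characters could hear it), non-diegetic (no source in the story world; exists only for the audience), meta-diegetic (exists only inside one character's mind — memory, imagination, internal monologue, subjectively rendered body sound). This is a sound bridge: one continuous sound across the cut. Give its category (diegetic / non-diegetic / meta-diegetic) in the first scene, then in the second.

diegetic, non-diegetic

Scene one: a wall-mounted TV is an on-screen source and Luc reacts to it → diegetic.
Scene two: there is no source in the booth and no one hears it — it's now underscore → non-diegetic.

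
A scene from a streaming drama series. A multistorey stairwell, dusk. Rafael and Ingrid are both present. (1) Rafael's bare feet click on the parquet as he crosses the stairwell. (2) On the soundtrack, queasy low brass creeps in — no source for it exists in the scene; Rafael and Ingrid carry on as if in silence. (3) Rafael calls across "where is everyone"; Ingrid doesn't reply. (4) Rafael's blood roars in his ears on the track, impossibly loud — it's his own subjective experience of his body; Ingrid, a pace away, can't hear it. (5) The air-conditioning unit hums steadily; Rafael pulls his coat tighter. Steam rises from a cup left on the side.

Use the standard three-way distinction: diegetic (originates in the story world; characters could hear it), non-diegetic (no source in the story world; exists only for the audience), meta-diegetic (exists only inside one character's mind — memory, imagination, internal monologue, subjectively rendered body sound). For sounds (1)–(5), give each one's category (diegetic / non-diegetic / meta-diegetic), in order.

(1) is diegetic: it's the physical sound of Rafael moving in the space.
Sound (2): nothing in the stairwell produces it and the characters don't hear it — pure soundtrack, so non-diegetic.
(3) is diegetic: Rafael is a character speaking aloud in the scene.
Sound (4): it's Rafael's internal bodily sensation rendered as sound; only Rafael 'hears' it, so meta-diegetic.
(5) the air-conditioning unit is part of the location's real environment → diegetic.

diegetic, non-diegetic, diegetic, meta-diegetic, diegetic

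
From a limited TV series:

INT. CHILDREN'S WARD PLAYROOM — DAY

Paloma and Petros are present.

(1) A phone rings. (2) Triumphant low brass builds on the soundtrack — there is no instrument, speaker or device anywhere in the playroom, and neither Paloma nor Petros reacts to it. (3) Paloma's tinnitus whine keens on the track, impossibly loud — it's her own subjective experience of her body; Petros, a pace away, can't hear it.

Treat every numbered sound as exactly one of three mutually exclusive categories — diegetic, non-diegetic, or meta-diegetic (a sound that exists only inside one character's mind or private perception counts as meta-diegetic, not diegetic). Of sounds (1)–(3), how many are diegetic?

(1) an in-world source (a phone); characters could hear it → diegetic.
Sound (2): it has no source in the story world and no character can hear it — it's underscore, so non-diegetic.
(3) a subjective body sound — Paloma's private perception, inaudible to Petros → meta-diegetic.
Diegetic: (1) — that's 1.

1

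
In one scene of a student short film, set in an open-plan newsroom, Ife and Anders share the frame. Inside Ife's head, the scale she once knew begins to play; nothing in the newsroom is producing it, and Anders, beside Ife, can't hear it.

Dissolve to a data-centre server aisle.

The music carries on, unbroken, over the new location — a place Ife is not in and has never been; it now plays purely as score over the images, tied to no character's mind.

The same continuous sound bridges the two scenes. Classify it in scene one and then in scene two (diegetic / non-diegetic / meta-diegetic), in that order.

Scene one: the music exists only inside Ife's mind; Anders can't hear it → meta-diegetic.
Scene two: it's detached from Ife entirely and plays over unrelated images with no in-world source — conventional underscore → non-diegetic.

meta-diegetic, non-diegetic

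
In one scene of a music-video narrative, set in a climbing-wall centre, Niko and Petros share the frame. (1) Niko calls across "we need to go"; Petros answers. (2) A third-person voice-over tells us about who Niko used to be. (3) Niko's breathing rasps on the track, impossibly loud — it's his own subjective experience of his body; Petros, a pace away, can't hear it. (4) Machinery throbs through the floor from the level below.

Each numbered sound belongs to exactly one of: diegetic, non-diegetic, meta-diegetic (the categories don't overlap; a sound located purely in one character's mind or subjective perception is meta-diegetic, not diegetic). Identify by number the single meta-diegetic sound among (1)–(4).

Sound (1): spoken by a character present in the story world, so diegetic.
Sound (2): external voice-over — not a character, not heard by anyone in the scene, so non-diegetic.
(3) is meta-diegetic: it's Niko's internal bodily sensation rendered as sound; only Niko 'hears' it.
(4) ambient/room sound belonging to the story's physical space → diegetic.
Only (3) is meta-diegetic.

3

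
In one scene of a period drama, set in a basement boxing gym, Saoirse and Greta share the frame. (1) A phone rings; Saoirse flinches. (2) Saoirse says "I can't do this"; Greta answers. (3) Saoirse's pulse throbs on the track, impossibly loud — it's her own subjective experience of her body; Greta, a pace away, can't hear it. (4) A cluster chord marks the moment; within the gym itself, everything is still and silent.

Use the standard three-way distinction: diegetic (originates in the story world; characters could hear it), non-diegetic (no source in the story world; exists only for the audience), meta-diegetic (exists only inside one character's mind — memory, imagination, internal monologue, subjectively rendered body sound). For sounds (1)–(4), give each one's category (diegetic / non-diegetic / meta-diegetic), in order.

diegetic, diegetic, meta-diegetic, non-diegetic

(1) a phone is a real object/event in the scene's world → diegetic.
(2) is diegetic: spoken by a character present in the story world.
(3) it's Saoirse's internal bodily sensation rendered as sound; only Saoirse 'hears' it → meta-diegetic.
Sound (4): it's a sound-design accent with no in-world source; no one in the scene can hear it, so non-diegetic.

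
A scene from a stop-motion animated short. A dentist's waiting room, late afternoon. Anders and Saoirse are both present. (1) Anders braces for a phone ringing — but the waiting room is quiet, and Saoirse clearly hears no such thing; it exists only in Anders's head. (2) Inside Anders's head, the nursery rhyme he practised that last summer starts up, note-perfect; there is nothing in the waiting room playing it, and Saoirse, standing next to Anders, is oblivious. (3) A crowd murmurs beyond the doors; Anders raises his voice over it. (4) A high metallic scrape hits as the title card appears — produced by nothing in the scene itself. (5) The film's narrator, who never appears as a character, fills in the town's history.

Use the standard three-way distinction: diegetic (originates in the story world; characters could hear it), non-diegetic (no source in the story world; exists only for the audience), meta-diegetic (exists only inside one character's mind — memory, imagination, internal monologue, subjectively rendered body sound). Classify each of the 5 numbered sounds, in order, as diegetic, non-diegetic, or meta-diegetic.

meta-diegetic, meta-diegetic, diegetic, non-diegetic, non-diegetic

(1) is meta-diegetic: the sound is imagined by Anders; nothing in the story world is producing it and Saoirse can't hear it.
Sound (2): the music is a memory playing inside Anders's mind alone; no real-world source, Saoirse can't hear it, so meta-diegetic.
(3) is diegetic: a crowd is part of the location's real environment.
(4) is non-diegetic: it's a sound-design accent with no in-world source; no one in the scene can hear it.
(5) external voice-over — not a character, not heard by anyone in the scene → non-diegetic.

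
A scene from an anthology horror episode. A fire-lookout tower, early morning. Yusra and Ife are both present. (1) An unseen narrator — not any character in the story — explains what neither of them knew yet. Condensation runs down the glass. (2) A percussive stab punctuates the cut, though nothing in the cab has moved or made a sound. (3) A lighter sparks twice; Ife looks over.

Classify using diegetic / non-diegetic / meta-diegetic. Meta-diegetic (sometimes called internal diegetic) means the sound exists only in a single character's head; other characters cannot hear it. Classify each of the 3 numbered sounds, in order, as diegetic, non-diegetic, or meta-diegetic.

non-diegetic, non-diegetic, diegetic

Sound (1): external voice-over — not a character, not heard by anyone in the scene, so non-diegetic.
(2) nothing in the scene produces it; it's an accent added for the audience → non-diegetic.
Sound (3): an in-world source (a lighter); characters could hear it, so diegetic.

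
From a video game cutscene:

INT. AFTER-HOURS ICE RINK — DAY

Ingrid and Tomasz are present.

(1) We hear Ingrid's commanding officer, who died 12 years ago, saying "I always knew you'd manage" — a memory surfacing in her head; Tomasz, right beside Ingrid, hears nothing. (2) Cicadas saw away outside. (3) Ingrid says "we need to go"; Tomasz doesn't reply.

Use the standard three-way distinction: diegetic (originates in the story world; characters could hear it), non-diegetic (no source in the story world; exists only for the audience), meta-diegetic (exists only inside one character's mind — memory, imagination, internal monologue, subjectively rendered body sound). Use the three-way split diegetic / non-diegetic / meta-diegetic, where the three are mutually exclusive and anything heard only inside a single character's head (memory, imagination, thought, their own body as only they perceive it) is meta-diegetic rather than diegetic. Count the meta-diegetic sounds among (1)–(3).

(1) it's Ingrid's recollection rendered as sound; the other character can't hear it → meta-diegetic.
Sound (2): cicadas is part of the location's real environment, so diegetic.
(3) is diegetic: Ingrid is a character speaking aloud in the scene.
So 1 of the 3 is meta-diegetic: (1).

1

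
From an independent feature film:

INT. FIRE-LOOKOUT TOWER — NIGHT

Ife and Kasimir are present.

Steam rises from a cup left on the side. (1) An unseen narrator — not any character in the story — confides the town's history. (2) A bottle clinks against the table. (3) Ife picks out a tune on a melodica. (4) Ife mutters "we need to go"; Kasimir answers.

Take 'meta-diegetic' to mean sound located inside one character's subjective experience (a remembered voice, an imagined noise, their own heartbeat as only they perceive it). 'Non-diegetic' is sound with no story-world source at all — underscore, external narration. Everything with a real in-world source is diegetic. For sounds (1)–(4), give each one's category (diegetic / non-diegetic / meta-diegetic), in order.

(1) commentary laid over the scene from outside the fiction → non-diegetic.
Sound (2): a bottle is a real object/event in the scene's world, so diegetic.
(3) the instrument and the performer are both in the scene → diegetic.
(4) is diegetic: on-screen dialogue — Ife speaks and Kasimir is there to hear.

non-diegetic, diegetic, diegetic, diegetic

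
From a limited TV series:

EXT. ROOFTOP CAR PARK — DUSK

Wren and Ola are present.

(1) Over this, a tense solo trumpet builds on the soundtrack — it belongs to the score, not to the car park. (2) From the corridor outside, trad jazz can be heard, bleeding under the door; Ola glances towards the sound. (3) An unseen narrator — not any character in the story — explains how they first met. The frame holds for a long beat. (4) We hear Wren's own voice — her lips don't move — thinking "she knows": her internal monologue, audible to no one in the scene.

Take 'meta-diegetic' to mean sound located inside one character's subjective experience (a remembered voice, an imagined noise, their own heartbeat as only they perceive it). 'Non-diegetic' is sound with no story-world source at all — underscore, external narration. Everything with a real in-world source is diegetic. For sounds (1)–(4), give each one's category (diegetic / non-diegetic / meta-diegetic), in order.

non-diegetic, diegetic, non-diegetic, meta-diegetic

(1) is non-diegetic: it has no source in the story world and no character can hear it — it's underscore.
(2) is diegetic: off-screen diegetic: the source is out of frame but still in the story's space.
(3) commentary laid over the scene from outside the fiction → non-diegetic.
Sound (4): internal monologue — inside Wren's mind, not spoken into the scene, so meta-diegetic.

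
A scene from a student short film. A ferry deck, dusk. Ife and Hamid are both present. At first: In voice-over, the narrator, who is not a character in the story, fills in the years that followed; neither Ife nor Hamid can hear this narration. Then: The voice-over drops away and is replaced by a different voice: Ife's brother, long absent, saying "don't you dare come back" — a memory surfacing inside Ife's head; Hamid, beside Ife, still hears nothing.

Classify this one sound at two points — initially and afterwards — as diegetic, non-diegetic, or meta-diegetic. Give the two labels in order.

Initially: the external narrator addresses only the audience — outside the story world → non-diegetic.
Afterwards: the replacement voice is a memory inside Ife's mind specifically → meta-diegetic.

non-diegetic, meta-diegetic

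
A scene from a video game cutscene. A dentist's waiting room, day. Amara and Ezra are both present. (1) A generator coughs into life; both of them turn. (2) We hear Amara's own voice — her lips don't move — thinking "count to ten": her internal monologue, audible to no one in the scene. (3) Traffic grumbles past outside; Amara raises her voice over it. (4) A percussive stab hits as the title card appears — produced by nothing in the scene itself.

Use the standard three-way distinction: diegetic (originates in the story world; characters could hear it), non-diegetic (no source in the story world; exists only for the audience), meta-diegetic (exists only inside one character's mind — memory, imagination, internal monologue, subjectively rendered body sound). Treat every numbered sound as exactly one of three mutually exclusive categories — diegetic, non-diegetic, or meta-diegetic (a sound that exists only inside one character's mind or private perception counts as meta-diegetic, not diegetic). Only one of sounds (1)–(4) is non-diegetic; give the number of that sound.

(1) an in-world source (a generator); characters could hear it → diegetic.
Sound (2): it's Amara's unspoken thought, heard only by the audience via her subjectivity, so meta-diegetic.
(3) ambient/room sound belonging to the story's physical space → diegetic.
(4) is non-diegetic: it's a sound-design accent with no in-world source; no one in the scene can hear it.
Only (4) is non-diegetic.

4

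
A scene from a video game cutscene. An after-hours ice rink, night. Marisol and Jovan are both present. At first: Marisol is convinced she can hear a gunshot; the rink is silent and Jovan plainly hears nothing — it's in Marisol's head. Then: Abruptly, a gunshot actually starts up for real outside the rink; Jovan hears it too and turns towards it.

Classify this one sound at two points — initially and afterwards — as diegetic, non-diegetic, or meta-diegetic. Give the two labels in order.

meta-diegetic, diegetic

Initially: only Marisol 'hears' it — imagined, in her mind → meta-diegetic.
Afterwards: now there's a real external source and Jovan hears it too — in the story world → diegetic.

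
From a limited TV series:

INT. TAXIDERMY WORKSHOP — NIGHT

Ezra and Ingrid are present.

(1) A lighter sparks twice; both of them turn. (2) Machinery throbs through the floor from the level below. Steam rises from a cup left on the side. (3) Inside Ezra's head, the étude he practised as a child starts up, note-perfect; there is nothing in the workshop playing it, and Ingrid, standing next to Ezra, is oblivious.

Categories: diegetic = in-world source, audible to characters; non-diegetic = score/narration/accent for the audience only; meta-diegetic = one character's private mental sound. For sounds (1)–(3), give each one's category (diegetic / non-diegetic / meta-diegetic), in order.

(1) is diegetic: a lighter is a real object/event in the scene's world.
Sound (2): ambient/room sound belonging to the story's physical space, so diegetic.
(3) the music is a memory playing inside Ezra's mind alone; no real-world source, Ingrid can't hear it → meta-diegetic.

diegetic, diegetic, meta-diegetic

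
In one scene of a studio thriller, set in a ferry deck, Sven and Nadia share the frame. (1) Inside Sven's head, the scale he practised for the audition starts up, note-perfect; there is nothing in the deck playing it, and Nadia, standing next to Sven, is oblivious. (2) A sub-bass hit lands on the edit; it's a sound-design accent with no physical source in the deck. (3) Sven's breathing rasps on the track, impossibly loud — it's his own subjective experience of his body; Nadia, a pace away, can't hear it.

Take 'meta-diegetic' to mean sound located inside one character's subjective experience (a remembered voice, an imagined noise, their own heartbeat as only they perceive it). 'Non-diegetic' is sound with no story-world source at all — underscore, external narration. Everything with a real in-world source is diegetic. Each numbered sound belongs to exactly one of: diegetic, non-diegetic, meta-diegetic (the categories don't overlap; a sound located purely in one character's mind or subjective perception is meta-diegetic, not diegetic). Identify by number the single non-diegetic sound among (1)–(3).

Sound (1): remembered music, private to Sven — Nadia is oblivious because it isn't in the room, so meta-diegetic.
(2) is non-diegetic: an editorial stinger — it belongs to the cut, not the story world.
Sound (3): a subjective body sound — Sven's private perception, inaudible to Nadia, so meta-diegetic.
Only (2) is non-diegetic.

2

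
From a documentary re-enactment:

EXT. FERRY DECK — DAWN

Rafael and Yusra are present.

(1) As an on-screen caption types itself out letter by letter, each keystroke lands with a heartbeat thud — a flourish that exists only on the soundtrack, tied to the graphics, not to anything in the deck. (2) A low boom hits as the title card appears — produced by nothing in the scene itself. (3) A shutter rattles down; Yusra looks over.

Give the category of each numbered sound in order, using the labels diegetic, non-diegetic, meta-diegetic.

(1) is non-diegetic: sound married to a title/caption — outside the diegesis by definition.
(2) an editorial stinger — it belongs to the cut, not the story world → non-diegetic.
Sound (3): the sound comes from a shutter physically present in the location, so diegetic.

non-diegetic, non-diegetic, diegetic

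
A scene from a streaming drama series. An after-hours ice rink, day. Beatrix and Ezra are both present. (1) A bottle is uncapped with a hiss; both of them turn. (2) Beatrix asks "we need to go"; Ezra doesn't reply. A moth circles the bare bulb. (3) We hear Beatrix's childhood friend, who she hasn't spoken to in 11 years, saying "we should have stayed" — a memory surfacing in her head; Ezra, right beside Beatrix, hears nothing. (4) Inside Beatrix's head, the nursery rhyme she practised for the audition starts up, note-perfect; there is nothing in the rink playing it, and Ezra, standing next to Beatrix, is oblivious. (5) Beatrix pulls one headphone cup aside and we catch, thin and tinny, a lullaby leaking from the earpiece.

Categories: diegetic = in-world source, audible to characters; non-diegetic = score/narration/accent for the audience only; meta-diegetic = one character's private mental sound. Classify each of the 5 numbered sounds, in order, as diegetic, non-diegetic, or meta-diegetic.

Sound (1): a bottle is a real object/event in the scene's world, so diegetic.
(2) is diegetic: Beatrix is a character speaking aloud in the scene.
(3) is meta-diegetic: a remembered line, private to Beatrix — not present in the room, not audible to Ezra.
(4) remembered music, private to Beatrix — Ezra is oblivious because it isn't in the room → meta-diegetic.
Sound (5): the headphones are an on-screen source, so diegetic.

diegetic, diegetic, meta-diegetic, meta-diegetic, diegetic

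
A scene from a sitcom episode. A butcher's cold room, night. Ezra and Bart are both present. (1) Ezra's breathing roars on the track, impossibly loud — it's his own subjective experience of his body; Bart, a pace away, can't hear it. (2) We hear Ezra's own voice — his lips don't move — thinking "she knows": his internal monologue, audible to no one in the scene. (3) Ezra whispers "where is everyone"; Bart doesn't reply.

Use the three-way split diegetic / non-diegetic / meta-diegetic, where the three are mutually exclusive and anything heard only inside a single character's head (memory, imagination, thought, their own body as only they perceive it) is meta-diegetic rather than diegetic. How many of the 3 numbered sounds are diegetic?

(1) a subjective body sound — Ezra's private perception, inaudible to Bart → meta-diegetic.
(2) Ezra's thought-voice: a private mental sound no other character can hear → meta-diegetic.
(3) on-screen dialogue — Ezra speaks and Bart is there to hear → diegetic.
So 1 of the 3 is diegetic: (3).

1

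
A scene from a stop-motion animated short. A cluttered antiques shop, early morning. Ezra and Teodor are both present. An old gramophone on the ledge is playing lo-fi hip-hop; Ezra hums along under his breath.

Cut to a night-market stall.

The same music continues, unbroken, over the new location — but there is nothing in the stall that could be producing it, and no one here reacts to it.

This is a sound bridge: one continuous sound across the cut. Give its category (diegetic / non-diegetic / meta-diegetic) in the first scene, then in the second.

diegetic, non-diegetic

Scene one: an old gramophone is an on-screen source and Ezra reacts to it → diegetic.
Scene two: there is no source in the stall and no one hears it — it's now underscore → non-diegetic.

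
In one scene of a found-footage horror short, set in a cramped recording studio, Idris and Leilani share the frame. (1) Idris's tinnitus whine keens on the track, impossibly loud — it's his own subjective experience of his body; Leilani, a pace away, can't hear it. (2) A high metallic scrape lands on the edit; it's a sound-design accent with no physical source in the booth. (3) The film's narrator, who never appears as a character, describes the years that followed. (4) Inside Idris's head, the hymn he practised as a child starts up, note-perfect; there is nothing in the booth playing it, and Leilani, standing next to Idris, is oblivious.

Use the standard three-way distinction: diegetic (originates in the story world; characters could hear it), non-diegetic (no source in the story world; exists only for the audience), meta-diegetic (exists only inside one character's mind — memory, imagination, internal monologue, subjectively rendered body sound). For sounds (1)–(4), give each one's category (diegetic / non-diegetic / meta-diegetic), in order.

(1) is meta-diegetic: a subjective body sound — Idris's private perception, inaudible to Leilani.
(2) it's a sound-design accent with no in-world source; no one in the scene can hear it → non-diegetic.
Sound (3): the narrator exists outside the story world, addressing only the audience, so non-diegetic.
(4) is meta-diegetic: it lives in Idris's subjectivity, not in the booth.

meta-diegetic, non-diegetic, non-diegetic, meta-diegetic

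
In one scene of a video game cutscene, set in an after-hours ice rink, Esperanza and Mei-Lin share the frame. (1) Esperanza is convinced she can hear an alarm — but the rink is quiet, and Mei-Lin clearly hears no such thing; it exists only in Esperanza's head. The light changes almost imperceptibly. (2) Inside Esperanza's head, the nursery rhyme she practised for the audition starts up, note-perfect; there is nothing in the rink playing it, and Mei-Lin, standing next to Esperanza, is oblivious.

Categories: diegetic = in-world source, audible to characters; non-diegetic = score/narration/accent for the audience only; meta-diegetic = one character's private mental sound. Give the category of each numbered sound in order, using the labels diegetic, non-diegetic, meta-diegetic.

(1) is meta-diegetic: the sound is imagined by Esperanza; nothing in the story world is producing it and Mei-Lin can't hear it.
Sound (2): remembered music, private to Esperanza — Mei-Lin is oblivious because it isn't in the room, so meta-diegetic.

meta-diegetic, meta-diegetic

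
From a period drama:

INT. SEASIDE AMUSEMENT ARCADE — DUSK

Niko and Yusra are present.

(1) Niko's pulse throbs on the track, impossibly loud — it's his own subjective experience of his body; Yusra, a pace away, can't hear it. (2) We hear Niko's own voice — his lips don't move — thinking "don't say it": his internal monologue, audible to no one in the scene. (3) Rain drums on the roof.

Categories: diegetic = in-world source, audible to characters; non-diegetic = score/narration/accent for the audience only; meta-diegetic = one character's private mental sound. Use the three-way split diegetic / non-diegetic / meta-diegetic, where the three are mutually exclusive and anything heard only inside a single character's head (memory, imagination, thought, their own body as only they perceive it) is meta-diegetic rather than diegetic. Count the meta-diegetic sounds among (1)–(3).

(1) point-of-audition from inside Niko's body; not a sound in the room → meta-diegetic.
(2) is meta-diegetic: it's Niko's unspoken thought, heard only by the audience via his subjectivity.
(3) rain is part of the location's real environment → diegetic.
So 2 of the 3 are meta-diegetic: (1), (2).

2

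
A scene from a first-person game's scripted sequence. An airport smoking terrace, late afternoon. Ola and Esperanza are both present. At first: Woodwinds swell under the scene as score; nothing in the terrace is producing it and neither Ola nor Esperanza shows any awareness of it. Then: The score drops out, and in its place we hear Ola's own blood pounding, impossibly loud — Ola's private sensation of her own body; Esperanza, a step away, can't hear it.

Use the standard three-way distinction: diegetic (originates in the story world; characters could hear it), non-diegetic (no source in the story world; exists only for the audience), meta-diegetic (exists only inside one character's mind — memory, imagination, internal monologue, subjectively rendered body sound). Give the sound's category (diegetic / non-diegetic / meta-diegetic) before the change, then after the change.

Before the change: underscore with no in-world source, inaudible to the characters → non-diegetic.
After the change: the body sound is Ola's subjective perception alone — Esperanza can't hear it → meta-diegetic.

non-diegetic, meta-diegetic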